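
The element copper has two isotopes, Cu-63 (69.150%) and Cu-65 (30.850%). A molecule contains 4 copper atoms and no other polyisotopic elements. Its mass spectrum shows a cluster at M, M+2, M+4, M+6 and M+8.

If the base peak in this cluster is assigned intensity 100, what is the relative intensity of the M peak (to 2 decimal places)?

(0.69150 + 0.30850)^4 gives M 0.2286, M+2 0.4080, M+4 0.2731, M+6 0.0812, M+8 0.0091; the largest is M+2.
P(M+2) = C(4,1) × 0.69150^3 × 0.30850^1 = 4 × 0.33065611 × 0.3085 = 0.408030 (base)
P(M) = C(4,0) × 0.69150^4 × 0.30850^0 = 1 × 0.2286487 × 1.0000 = 0.228649
Relative intensity = 0.228649 / 0.408030 × 100 = 56.04

56.04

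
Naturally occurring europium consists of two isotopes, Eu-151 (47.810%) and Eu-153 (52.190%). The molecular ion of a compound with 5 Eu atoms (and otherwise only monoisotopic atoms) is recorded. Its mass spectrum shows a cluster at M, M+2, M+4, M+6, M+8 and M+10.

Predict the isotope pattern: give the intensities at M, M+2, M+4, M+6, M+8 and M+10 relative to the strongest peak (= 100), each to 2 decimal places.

The 5 Eu atoms are independent, so intensities follow the terms of (0.47810 + 0.52190)^5.
P(M) = 0.47810^5 = 0.024980
P(M+2) = 5 × 0.47810^4 × 0.52190^1 = 0.136343
P(M+4) = 10 × 0.47810^3 × 0.52190^2 = 0.297667
P(M+6) = 10 × 0.47810^2 × 0.52190^3 = 0.324937
P(M+8) = 5 × 0.47810^1 × 0.52190^4 = 0.177353
P(M+10) = 0.52190^5 = 0.038720
The M+6 peak is largest (0.324937); scaling to 100 gives 7.69 : 41.96 : 91.61 : 100.00 : 54.58 : 11.92.

7.69 : 41.96 : 91.61 : 100.00 : 54.58 : 11.92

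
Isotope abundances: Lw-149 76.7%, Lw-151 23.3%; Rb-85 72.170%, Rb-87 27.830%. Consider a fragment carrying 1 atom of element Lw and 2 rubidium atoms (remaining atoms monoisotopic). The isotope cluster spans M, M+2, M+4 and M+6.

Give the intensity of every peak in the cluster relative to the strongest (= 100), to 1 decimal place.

Element Lw pattern (n=1): 0.7670 : 0.2330
Rubidium pattern (n=2): 0.52085089 : 0.40169822 : 0.07745089
Convolve the two distributions (both contribute in 2-u steps):
  M: 0.7670×0.52085089 = 0.399493
  M+2: 0.7670×0.40169822 + 0.2330×0.52085089 = 0.429461
  M+4: 0.7670×0.07745089 + 0.2330×0.40169822 = 0.153001
  M+6: 0.2330×0.07745089 = 0.018046
Scale to base peak (0.429461) = 100: 93.0 : 100.0 : 35.6 : 4.2

93.0 : 100.0 : 35.6 : 4.2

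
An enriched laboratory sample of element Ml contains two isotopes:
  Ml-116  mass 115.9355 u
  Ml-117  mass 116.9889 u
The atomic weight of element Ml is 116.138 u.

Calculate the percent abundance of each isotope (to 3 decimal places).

Ml-116: 80.777%, Ml-117: 19.223%

With x = fraction of Ml-116 (so Ml-117 is 1 − x):
115.9355·x + 116.9889·(1 − x) = 116.138
(115.9355 − 116.9889)·x = 116.138 − 116.9889
x = -0.8509 / -1.0534 = 0.80777 → 80.777% Ml-116, 19.223% Ml-117.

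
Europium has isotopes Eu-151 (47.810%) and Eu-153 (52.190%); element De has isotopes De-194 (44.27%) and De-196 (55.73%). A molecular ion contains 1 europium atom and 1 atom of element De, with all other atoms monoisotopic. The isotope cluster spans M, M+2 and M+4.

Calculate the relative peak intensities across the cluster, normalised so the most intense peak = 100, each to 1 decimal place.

Europium pattern (n=1): 0.4781 : 0.5219
Element De pattern (n=1): 0.4427 : 0.5573
Convolve the two distributions (both contribute in 2-u steps):
  M: 0.4781×0.4427 = 0.211655
  M+2: 0.4781×0.5573 + 0.5219×0.4427 = 0.497490
  M+4: 0.5219×0.5573 = 0.290855
Scale to base peak (0.497490) = 100: 42.5 : 100.0 : 58.5

42.5 : 100.0 : 58.5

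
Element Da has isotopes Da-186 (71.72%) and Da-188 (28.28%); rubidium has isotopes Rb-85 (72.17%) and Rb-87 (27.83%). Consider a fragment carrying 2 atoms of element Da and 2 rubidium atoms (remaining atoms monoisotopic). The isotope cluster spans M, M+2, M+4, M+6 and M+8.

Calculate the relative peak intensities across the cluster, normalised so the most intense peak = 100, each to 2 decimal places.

64.11 : 100.00 : 58.49 : 15.21 : 1.48

Element Da pattern (n=2): 0.51437584 : 0.40564832 : 0.07997584
Rubidium pattern (n=2): 0.52085089 : 0.40169822 : 0.07745089
Convolve the two distributions (both contribute in 2-u steps):
  M: 0.51437584×0.52085089 = 0.267913
  M+2: 0.51437584×0.40169822 + 0.40564832×0.52085089 = 0.417906
  M+4: 0.51437584×0.07745089 + 0.40564832×0.40169822 + 0.07997584×0.52085089 = 0.244443
  M+6: 0.40564832×0.07745089 + 0.07997584×0.40169822 = 0.063544
  M+8: 0.07997584×0.07745089 = 0.006194
Scale to base peak (0.417906) = 100: 64.11 : 100.00 : 58.49 : 15.21 : 1.48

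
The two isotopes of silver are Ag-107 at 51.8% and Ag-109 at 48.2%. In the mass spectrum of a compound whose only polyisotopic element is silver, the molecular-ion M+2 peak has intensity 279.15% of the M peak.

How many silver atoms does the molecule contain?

With n Ag atoms, P(M+2)/P(M) = C(n,1)·p^(n−1)q / p^n = n·q/p = n · 0.482/0.518.
n = 2.7915 × 0.518/0.482 = 3.00 ≈ 3

3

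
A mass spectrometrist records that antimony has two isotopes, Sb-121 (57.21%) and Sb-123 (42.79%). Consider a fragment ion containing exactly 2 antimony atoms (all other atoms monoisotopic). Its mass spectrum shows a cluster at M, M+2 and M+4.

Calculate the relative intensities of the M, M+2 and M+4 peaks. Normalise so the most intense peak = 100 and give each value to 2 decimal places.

66.85 : 100.00 : 37.40

The 2 Sb atoms are independent, so intensities follow the terms of (0.5721 + 0.4279)^2.
P(M) = 0.5721^2 = 0.327298
P(M+2) = 2 × 0.5721^1 × 0.4279^1 = 0.489603
P(M+4) = 0.4279^2 = 0.183098
The M+2 peak is largest (0.489603); scaling to 100 gives 66.85 : 100.00 : 37.40.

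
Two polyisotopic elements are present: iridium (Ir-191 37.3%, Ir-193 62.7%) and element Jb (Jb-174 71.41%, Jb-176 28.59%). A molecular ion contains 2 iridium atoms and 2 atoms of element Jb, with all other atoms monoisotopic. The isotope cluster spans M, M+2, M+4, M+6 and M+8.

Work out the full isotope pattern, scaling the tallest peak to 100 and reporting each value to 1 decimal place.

17.6 : 73.3 : 100.0 : 49.3 : 8.0

Iridium pattern (n=2): 0.139129 : 0.467742 : 0.393129
Element Jb pattern (n=2): 0.50993881 : 0.40832238 : 0.08173881
Convolve the two distributions (both contribute in 2-u steps):
  M: 0.139129×0.50993881 = 0.070947
  M+2: 0.139129×0.40832238 + 0.467742×0.50993881 = 0.295329
  M+4: 0.139129×0.08173881 + 0.467742×0.40832238 + 0.393129×0.50993881 = 0.402833
  M+6: 0.467742×0.08173881 + 0.393129×0.40832238 = 0.198756
  M+8: 0.393129×0.08173881 = 0.032134
Scale to base peak (0.402833) = 100: 17.6 : 73.3 : 100.0 : 49.3 : 8.0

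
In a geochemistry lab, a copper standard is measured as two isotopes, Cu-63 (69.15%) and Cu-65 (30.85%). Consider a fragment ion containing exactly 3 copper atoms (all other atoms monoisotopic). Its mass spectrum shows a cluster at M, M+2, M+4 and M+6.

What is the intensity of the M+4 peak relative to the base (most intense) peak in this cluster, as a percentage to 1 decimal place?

Term probabilities: M 0.3307, M+2 0.4425, M+4 0.1974, M+6 0.0294. Base peak = M+2.
P(M+2) = C(3,1) × 0.6915^2 × 0.3085^1 = 3 × 0.47817225 × 0.3085 = 0.442548 (base)
P(M+4) = C(3,2) × 0.6915^1 × 0.3085^2 = 3 × 0.6915 × 0.09517225 = 0.197435
Relative intensity = 0.197435 / 0.442548 × 100 = 44.6

44.6%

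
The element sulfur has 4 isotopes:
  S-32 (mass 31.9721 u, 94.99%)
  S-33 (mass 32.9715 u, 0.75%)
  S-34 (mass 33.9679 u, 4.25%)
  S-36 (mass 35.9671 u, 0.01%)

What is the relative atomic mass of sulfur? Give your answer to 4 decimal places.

32.0648 u

Weight each isotope mass by its fractional abundance: 0.9499 × 31.9721 + 0.0075 × 32.9715 + 0.0425 × 33.9679 + 0.0001 × 35.9671
= 30.37030 + 0.24729 + 1.44364 + 0.00360 = 32.06483 u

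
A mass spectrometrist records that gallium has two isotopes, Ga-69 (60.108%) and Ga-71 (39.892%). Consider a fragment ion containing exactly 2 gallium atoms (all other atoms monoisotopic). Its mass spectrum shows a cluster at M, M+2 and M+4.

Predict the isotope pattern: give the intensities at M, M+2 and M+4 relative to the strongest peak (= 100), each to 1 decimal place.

Expanding (0.60108 + 0.39892)^2:
P(M) = 0.60108^2 = 0.361297
P(M+2) = 2 × 0.60108^1 × 0.39892^1 = 0.479566
P(M+4) = 0.39892^2 = 0.159137
The M+2 peak is largest (0.479566); scaling to 100 gives 75.3 : 100.0 : 33.2.

75.3 : 100.0 : 33.2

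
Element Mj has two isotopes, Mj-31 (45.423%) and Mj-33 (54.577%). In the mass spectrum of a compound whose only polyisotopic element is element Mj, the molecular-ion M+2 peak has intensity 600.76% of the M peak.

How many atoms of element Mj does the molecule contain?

5

The M+2/M ratio from n Mj atoms is n · q/p = n · 0.54577/0.45423.
n = 6.0076 × 0.45423/0.54577 = 5.00 ≈ 5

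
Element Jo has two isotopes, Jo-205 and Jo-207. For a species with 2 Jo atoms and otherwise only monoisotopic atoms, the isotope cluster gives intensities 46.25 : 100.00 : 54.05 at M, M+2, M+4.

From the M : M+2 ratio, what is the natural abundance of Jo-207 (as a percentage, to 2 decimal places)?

51.95%

Write p for the Jo-205 fraction. I(M+2)/I(M) = [C(2,1)·p^1·(1−p)] / p^2 = 2·(1−p)/p = 100.00/46.25 = 2.1622
(1−p)/p = 2.1622/2 = 1.0811  ⇒  p = 1/(1 + 1.0811) = 0.4805
Jo-205: 48.05%, Jo-207: 51.95%.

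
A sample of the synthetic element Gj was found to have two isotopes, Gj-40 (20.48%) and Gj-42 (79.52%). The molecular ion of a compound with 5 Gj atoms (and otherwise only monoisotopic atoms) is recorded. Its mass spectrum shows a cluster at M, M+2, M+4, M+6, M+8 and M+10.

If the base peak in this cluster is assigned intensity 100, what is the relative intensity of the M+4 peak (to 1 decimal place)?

Binomial terms of (0.2048 + 0.7952)^5: M 0.0004, M+2 0.0070, M+4 0.0543, M+6 0.2109, M+8 0.4095, M+10 0.3180 → M+8 is the base peak.
P(M+8) = C(5,4) × 0.2048^1 × 0.7952^4 = 5 × 0.2048 × 0.39985772 = 0.409454 (base)
P(M+4) = C(5,2) × 0.2048^3 × 0.7952^2 = 10 × 0.00858993 × 0.63234304 = 0.054318
Relative intensity = 0.054318 / 0.409454 × 100 = 13.3

13.3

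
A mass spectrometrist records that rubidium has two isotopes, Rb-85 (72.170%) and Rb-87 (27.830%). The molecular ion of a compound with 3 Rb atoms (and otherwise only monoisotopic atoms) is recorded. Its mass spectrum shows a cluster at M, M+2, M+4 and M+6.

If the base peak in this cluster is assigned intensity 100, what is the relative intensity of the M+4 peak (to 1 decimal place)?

(0.72170 + 0.27830)^3 gives M 0.3759, M+2 0.4349, M+4 0.1677, M+6 0.0216; the largest is M+2.
P(M+2) = C(3,1) × 0.72170^2 × 0.27830^1 = 3 × 0.52085089 × 0.2783 = 0.434858 (base)
P(M+4) = C(3,2) × 0.72170^1 × 0.27830^2 = 3 × 0.7217 × 0.07745089 = 0.167689
Relative intensity = 0.167689 / 0.434858 × 100 = 38.6

38.6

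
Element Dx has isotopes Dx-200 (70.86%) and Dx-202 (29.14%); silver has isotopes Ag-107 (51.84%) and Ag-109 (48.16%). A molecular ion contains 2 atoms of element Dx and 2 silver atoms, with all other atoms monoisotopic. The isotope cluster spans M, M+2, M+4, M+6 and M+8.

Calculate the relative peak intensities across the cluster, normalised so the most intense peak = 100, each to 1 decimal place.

37.3 : 100.0 : 95.5 : 38.2 : 5.4

Element Dx pattern (n=2): 0.50211396 : 0.41297208 : 0.08491396
Silver pattern (n=2): 0.26873856 : 0.49932288 : 0.23193856
Convolve the two distributions (both contribute in 2-u steps):
  M: 0.50211396×0.26873856 = 0.134937
  M+2: 0.50211396×0.49932288 + 0.41297208×0.26873856 = 0.361699
  M+4: 0.50211396×0.23193856 + 0.41297208×0.49932288 + 0.08491396×0.26873856 = 0.345486
  M+6: 0.41297208×0.23193856 + 0.08491396×0.49932288 = 0.138184
  M+8: 0.08491396×0.23193856 = 0.019695
Scale to base peak (0.361699) = 100: 37.3 : 100.0 : 95.5 : 38.2 : 5.4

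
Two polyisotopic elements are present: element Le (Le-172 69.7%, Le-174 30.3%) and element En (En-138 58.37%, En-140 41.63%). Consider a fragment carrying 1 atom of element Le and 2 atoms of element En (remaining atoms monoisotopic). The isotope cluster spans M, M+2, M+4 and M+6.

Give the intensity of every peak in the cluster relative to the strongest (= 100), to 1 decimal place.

Element Le pattern (n=1): 0.6970 : 0.3030
Element En pattern (n=2): 0.34070569 : 0.48598862 : 0.17330569
Convolve the two distributions (both contribute in 2-u steps):
  M: 0.6970×0.34070569 = 0.237472
  M+2: 0.6970×0.48598862 + 0.3030×0.34070569 = 0.441968
  M+4: 0.6970×0.17330569 + 0.3030×0.48598862 = 0.268049
  M+6: 0.3030×0.17330569 = 0.052512
Scale to base peak (0.441968) = 100: 53.7 : 100.0 : 60.6 : 11.9

53.7 : 100.0 : 60.6 : 11.9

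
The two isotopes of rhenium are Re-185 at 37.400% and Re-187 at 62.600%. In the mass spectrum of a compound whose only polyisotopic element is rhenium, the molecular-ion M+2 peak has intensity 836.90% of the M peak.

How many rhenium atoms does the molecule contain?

5

With n Re atoms, P(M+2)/P(M) = C(n,1)·p^(n−1)q / p^n = n·q/p = n · 0.62600/0.37400.
n = 8.3690 × 0.37400/0.62600 = 5.00 ≈ 5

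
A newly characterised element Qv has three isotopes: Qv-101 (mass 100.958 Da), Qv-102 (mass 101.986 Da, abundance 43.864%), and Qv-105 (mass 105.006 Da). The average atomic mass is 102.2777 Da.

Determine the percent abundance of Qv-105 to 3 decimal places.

21.462%

The remaining 56.136% is split between Qv-101 (fraction x) and Qv-105 (fraction 0.56136 − x).
Substituting: 100.958x + 105.006(0.56136 − x) = 57.54256096
(100.958 − 105.006)x = -1.4036072  ⇒  x = 0.34674, y = 0.21462
Qv-101: 34.674%, Qv-105: 21.462%.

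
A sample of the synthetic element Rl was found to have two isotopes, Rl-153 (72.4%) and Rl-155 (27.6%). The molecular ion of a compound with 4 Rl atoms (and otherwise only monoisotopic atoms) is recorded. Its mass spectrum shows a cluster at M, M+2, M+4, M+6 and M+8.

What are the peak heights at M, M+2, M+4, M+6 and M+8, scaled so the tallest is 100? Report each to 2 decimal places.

65.58 : 100.00 : 57.18 : 14.53 : 1.39

Each Rl atom is independently Rl-153 (p = 0.724) or Rl-155 (q = 0.276); the cluster is the binomial expansion (p + q)^4.
P(M) = 0.724^4 = 0.274760
P(M+2) = 4 × 0.724^3 × 0.276^1 = 0.418972
P(M+4) = 6 × 0.724^2 × 0.276^2 = 0.239578
P(M+6) = 4 × 0.724^1 × 0.276^3 = 0.060887
P(M+8) = 0.276^4 = 0.005803
The M+2 peak is largest (0.418972); scaling to 100 gives 65.58 : 100.00 : 57.18 : 14.53 : 1.39.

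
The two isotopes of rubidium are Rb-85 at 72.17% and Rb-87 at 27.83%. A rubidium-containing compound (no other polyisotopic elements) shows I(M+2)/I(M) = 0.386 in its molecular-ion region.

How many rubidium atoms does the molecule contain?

With n Rb atoms, P(M+2)/P(M) = C(n,1)·p^(n−1)q / p^n = n·q/p = n · 0.2783/0.7217.
n = 0.386 × 0.7217/0.2783 = 1.00 ≈ 1

1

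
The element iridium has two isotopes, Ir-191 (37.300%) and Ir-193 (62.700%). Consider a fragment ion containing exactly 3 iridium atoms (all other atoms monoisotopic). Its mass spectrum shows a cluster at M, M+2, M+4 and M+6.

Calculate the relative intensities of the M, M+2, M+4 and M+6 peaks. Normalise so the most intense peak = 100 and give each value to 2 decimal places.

11.80 : 59.49 : 100.00 : 56.03

The 3 Ir atoms are independent, so intensities follow the terms of (0.37300 + 0.62700)^3.
P(M) = 0.37300^3 = 0.051895
P(M+2) = 3 × 0.37300^2 × 0.62700^1 = 0.261702
P(M+4) = 3 × 0.37300^1 × 0.62700^2 = 0.439911
P(M+6) = 0.62700^3 = 0.246492
The M+4 peak is largest (0.439911); scaling to 100 gives 11.80 : 59.49 : 100.00 : 56.03.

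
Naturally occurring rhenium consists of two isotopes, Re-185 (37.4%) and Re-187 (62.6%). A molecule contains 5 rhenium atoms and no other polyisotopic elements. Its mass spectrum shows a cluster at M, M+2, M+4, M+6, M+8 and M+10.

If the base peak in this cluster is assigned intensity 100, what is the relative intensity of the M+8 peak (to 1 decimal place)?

83.7

Term probabilities: M 0.0073, M+2 0.0612, M+4 0.2050, M+6 0.3431, M+8 0.2872, M+10 0.0961. Base peak = M+6.
P(M+6) = C(5,3) × 0.374^2 × 0.626^3 = 10 × 0.139876 × 0.24531438 = 0.343136 (base)
P(M+8) = C(5,4) × 0.374^1 × 0.626^4 = 5 × 0.3740 × 0.1535668 = 0.287170
Relative intensity = 0.287170 / 0.343136 × 100 = 83.7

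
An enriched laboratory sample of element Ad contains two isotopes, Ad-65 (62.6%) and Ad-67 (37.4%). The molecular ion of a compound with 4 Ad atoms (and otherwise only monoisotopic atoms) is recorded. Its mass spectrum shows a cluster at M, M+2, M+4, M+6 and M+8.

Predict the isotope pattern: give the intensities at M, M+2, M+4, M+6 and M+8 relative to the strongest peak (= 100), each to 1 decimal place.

Each Ad atom is independently Ad-65 (p = 0.626) or Ad-67 (q = 0.374); the cluster is the binomial expansion (p + q)^4.
P(M) = 0.626^4 = 0.153567
P(M+2) = 4 × 0.626^3 × 0.374^1 = 0.366990
P(M+4) = 6 × 0.626^2 × 0.374^2 = 0.328884
P(M+6) = 4 × 0.626^1 × 0.374^3 = 0.130993
P(M+8) = 0.374^4 = 0.019565
The M+2 peak is largest (0.366990); scaling to 100 gives 41.8 : 100.0 : 89.6 : 35.7 : 5.3.

41.8 : 100.0 : 89.6 : 35.7 : 5.3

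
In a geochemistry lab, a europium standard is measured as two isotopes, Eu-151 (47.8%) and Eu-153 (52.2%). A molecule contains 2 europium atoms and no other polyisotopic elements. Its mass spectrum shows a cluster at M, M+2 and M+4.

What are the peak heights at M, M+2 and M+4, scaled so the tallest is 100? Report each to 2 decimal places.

Expanding (0.478 + 0.522)^2:
P(M) = 0.478^2 = 0.228484
P(M+2) = 2 × 0.478^1 × 0.522^1 = 0.499032
P(M+4) = 0.522^2 = 0.272484
The M+2 peak is largest (0.499032); scaling to 100 gives 45.79 : 100.00 : 54.60.

45.79 : 100.00 : 54.60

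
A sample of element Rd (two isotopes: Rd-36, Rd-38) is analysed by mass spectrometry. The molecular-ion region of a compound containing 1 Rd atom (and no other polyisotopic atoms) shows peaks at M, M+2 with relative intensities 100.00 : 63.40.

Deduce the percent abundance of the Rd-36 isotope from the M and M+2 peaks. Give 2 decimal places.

61.20%

Let p = fractional abundance of Rd-36. I(M+2)/I(M) = [C(1,1)·p^0·(1−p)] / p^1 = 1·(1−p)/p = 63.40/100.00 = 0.6340
(1−p)/p = 0.6340/1 = 0.6340  ⇒  p = 1/(1 + 0.6340) = 0.6120
Rd-36: 61.20%, Rd-38: 38.80%.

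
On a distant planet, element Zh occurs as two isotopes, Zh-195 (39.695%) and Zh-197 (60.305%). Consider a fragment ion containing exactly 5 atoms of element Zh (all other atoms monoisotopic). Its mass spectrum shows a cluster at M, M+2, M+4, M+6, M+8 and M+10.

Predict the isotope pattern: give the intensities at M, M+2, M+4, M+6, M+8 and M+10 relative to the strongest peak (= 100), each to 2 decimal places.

Expanding (0.39695 + 0.60305)^5:
P(M) = 0.39695^5 = 0.009856
P(M+2) = 5 × 0.39695^4 × 0.60305^1 = 0.074863
P(M+4) = 10 × 0.39695^3 × 0.60305^2 = 0.227465
P(M+6) = 10 × 0.39695^2 × 0.60305^3 = 0.345566
P(M+8) = 5 × 0.39695^1 × 0.60305^4 = 0.262494
P(M+10) = 0.60305^5 = 0.079757
The M+6 peak is largest (0.345566); scaling to 100 gives 2.85 : 21.66 : 65.82 : 100.00 : 75.96 : 23.08.

2.85 : 21.66 : 65.82 : 100.00 : 75.96 : 23.08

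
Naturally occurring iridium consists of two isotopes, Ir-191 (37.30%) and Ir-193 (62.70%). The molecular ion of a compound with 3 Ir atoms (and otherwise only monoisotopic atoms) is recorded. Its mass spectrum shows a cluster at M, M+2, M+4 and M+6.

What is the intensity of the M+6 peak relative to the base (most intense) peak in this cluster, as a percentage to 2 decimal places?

Binomial terms of (0.3730 + 0.6270)^3: M 0.0519, M+2 0.2617, M+4 0.4399, M+6 0.2465 → M+4 is the base peak.
P(M+4) = C(3,2) × 0.3730^1 × 0.6270^2 = 3 × 0.3730 × 0.393129 = 0.439911 (base)
P(M+6) = C(3,3) × 0.3730^0 × 0.6270^3 = 1 × 1.0000 × 0.24649188 = 0.246492
Relative intensity = 0.246492 / 0.439911 × 100 = 56.03

56.03%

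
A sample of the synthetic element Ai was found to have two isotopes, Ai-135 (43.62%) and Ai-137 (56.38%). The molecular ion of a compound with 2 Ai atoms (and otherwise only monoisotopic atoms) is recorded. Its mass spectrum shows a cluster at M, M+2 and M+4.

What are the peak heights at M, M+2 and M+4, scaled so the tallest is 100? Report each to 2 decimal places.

The 2 Ai atoms are independent, so intensities follow the terms of (0.4362 + 0.5638)^2.
P(M) = 0.4362^2 = 0.190270
P(M+2) = 2 × 0.4362^1 × 0.5638^1 = 0.491859
P(M+4) = 0.5638^2 = 0.317870
The M+2 peak is largest (0.491859); scaling to 100 gives 38.68 : 100.00 : 64.63.

38.68 : 100.00 : 64.63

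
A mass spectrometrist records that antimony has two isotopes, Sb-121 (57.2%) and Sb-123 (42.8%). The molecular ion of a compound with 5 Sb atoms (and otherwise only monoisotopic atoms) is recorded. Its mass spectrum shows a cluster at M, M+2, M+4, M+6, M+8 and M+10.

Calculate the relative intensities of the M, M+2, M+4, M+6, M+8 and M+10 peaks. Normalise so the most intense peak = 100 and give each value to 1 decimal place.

17.9 : 66.8 : 100.0 : 74.8 : 28.0 : 4.2

Expanding (0.572 + 0.428)^5:
P(M) = 0.572^5 = 0.061232
P(M+2) = 5 × 0.572^4 × 0.428^1 = 0.229086
P(M+4) = 10 × 0.572^3 × 0.428^2 = 0.342827
P(M+6) = 10 × 0.572^2 × 0.428^3 = 0.256521
P(M+8) = 5 × 0.572^1 × 0.428^4 = 0.095971
P(M+10) = 0.428^5 = 0.014362
The M+4 peak is largest (0.342827); scaling to 100 gives 17.9 : 66.8 : 100.0 : 74.8 : 28.0 : 4.2.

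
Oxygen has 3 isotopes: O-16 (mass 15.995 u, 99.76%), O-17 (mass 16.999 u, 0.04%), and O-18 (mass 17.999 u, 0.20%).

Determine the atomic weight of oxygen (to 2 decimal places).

Average mass = Σ (abundance × isotope mass) = 0.9976 × 15.995 + 0.0004 × 16.999 + 0.0020 × 17.999
= 15.9566 + 0.0068 + 0.0360 = 15.9994 u

16.00 u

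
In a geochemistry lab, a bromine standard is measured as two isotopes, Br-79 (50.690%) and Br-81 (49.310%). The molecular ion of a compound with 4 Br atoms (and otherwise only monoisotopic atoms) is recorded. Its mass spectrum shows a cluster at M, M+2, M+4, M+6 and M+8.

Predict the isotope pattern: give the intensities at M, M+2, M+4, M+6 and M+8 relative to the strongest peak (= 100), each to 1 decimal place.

17.6 : 68.5 : 100.0 : 64.9 : 15.8

The 4 Br atoms are independent, so intensities follow the terms of (0.50690 + 0.49310)^4.
P(M) = 0.50690^4 = 0.066022
P(M+2) = 4 × 0.50690^3 × 0.49310^1 = 0.256899
P(M+4) = 6 × 0.50690^2 × 0.49310^2 = 0.374857
P(M+6) = 4 × 0.50690^1 × 0.49310^3 = 0.243101
P(M+8) = 0.49310^4 = 0.059121
The M+4 peak is largest (0.374857); scaling to 100 gives 17.6 : 68.5 : 100.0 : 64.9 : 15.8.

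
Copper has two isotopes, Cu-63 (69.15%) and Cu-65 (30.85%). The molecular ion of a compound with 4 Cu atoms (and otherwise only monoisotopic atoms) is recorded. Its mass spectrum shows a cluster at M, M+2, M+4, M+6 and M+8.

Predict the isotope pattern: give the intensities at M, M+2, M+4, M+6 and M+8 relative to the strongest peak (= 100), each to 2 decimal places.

Expanding (0.6915 + 0.3085)^4:
P(M) = 0.6915^4 = 0.228649
P(M+2) = 4 × 0.6915^3 × 0.3085^1 = 0.408030
P(M+4) = 6 × 0.6915^2 × 0.3085^2 = 0.273052
P(M+6) = 4 × 0.6915^1 × 0.3085^3 = 0.081212
P(M+8) = 0.3085^4 = 0.009058
The M+2 peak is largest (0.408030); scaling to 100 gives 56.04 : 100.00 : 66.92 : 19.90 : 2.22.

56.04 : 100.00 : 66.92 : 19.90 : 2.22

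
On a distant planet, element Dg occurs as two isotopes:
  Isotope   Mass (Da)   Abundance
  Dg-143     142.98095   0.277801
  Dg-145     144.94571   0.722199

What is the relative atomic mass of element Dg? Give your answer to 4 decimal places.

The abundance-weighted mean is 0.277801 × 142.98095 + 0.722199 × 144.94571
= 39.720251 + 104.679647 = 144.399898 Da

144.3999 Da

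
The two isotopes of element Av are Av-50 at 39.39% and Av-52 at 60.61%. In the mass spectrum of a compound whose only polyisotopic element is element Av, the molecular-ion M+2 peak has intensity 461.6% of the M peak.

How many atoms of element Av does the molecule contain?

The M+2/M ratio from n Av atoms is n · q/p = n · 0.6061/0.3939.
n = 4.616 × 0.3939/0.6061 = 3.00 ≈ 3

3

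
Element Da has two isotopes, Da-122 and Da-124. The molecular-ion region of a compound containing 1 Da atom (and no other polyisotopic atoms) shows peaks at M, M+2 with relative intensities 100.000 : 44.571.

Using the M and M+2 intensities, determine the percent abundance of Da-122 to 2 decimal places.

Let p = fractional abundance of Da-122. I(M+2)/I(M) = [C(1,1)·p^0·(1−p)] / p^1 = 1·(1−p)/p = 44.571/100.000 = 0.4457
(1−p)/p = 0.4457/1 = 0.4457  ⇒  p = 1/(1 + 0.4457) = 0.6917
Da-122: 69.17%, Da-124: 30.83%.

69.17%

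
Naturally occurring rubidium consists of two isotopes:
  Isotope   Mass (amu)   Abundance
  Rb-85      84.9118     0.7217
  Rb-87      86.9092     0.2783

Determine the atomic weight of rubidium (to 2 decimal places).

Weight each isotope mass by its fractional abundance: 0.7217 × 84.9118 + 0.2783 × 86.9092
= 61.28085 + 24.18683 = 85.46768 amu

85.47 amu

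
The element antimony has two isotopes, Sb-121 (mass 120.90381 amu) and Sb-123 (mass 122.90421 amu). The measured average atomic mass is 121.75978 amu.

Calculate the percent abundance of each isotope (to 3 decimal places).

Let x be the fractional abundance of Sb-121; then Sb-123 has abundance 1 − x.
120.90381·x + 122.90421·(1 − x) = 121.75978
(120.90381 − 122.90421)·x = 121.75978 − 122.90421
x = -1.14443 / -2.00040 = 0.57210 → 57.210% Sb-121, 42.790% Sb-123.

Sb-121: 57.210%, Sb-123: 42.790%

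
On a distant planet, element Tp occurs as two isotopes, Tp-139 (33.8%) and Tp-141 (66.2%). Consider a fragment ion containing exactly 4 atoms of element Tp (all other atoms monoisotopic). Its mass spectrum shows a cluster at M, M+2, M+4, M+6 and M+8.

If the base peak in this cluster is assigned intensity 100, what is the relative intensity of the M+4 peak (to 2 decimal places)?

76.59

Binomial terms of (0.338 + 0.662)^4: M 0.0131, M+2 0.1023, M+4 0.3004, M+6 0.3922, M+8 0.1921 → M+6 is the base peak.
P(M+6) = C(4,3) × 0.338^1 × 0.662^3 = 4 × 0.3380 × 0.29011753 = 0.392239 (base)
P(M+4) = C(4,2) × 0.338^2 × 0.662^2 = 6 × 0.114244 × 0.438244 = 0.300400
Relative intensity = 0.300400 / 0.392239 × 100 = 76.59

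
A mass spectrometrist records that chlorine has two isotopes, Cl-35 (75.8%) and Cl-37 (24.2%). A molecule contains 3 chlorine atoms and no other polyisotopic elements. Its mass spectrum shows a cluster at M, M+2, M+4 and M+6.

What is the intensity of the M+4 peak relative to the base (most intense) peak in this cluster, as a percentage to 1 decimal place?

(0.758 + 0.242)^3 gives M 0.4355, M+2 0.4171, M+4 0.1332, M+6 0.0142; the largest is M.
P(M) = C(3,0) × 0.758^3 × 0.242^0 = 1 × 0.43551951 × 1.0000 = 0.435520 (base)
P(M+4) = C(3,2) × 0.758^1 × 0.242^2 = 3 × 0.7580 × 0.058564 = 0.133175
Relative intensity = 0.133175 / 0.435520 × 100 = 30.6

30.6%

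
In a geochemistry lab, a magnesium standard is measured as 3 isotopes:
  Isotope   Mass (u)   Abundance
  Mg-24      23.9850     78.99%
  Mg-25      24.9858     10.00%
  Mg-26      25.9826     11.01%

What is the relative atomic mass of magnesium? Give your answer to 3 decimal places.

24.305 u

Weight each isotope mass by its fractional abundance: 0.7899 × 23.9850 + 0.1000 × 24.9858 + 0.1101 × 25.9826
= 18.94575 + 2.49858 + 2.86068 = 24.30501 u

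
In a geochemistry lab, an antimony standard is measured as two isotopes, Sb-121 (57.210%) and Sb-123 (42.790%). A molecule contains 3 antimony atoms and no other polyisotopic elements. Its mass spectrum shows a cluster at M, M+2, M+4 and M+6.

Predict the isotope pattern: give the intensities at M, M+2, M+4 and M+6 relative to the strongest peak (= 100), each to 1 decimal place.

Expanding (0.57210 + 0.42790)^3:
P(M) = 0.57210^3 = 0.187247
P(M+2) = 3 × 0.57210^2 × 0.42790^1 = 0.420153
P(M+4) = 3 × 0.57210^1 × 0.42790^2 = 0.314252
P(M+6) = 0.42790^3 = 0.078348
The M+2 peak is largest (0.420153); scaling to 100 gives 44.6 : 100.0 : 74.8 : 18.6.

44.6 : 100.0 : 74.8 : 18.6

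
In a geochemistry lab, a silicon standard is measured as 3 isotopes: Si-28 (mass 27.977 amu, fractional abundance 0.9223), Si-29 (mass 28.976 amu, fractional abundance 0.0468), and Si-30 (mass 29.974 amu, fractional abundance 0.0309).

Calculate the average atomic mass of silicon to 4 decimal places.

28.0855 amu

Ar = Σ fᵢ·mᵢ = 0.9223 × 27.977 + 0.0468 × 28.976 + 0.0309 × 29.974
= 25.80319 + 1.35608 + 0.92620 = 28.08547 amu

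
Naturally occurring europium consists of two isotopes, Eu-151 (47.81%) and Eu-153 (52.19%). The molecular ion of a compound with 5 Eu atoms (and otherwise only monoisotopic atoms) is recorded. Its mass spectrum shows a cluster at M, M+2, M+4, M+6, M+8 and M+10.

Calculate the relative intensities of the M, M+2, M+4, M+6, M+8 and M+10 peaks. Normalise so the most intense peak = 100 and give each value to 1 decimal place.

Each Eu atom is independently Eu-151 (p = 0.4781) or Eu-153 (q = 0.5219); the cluster is the binomial expansion (p + q)^5.
P(M) = 0.4781^5 = 0.024980
P(M+2) = 5 × 0.4781^4 × 0.5219^1 = 0.136343
P(M+4) = 10 × 0.4781^3 × 0.5219^2 = 0.297667
P(M+6) = 10 × 0.4781^2 × 0.5219^3 = 0.324937
P(M+8) = 5 × 0.4781^1 × 0.5219^4 = 0.177353
P(M+10) = 0.5219^5 = 0.038720
The M+6 peak is largest (0.324937); scaling to 100 gives 7.7 : 42.0 : 91.6 : 100.0 : 54.6 : 11.9.

7.7 : 42.0 : 91.6 : 100.0 : 54.6 : 11.9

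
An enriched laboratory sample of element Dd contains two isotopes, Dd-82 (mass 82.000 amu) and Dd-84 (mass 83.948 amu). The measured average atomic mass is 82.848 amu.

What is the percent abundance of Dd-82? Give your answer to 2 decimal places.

Writing the weighted mean with unknown fraction x of Dd-82:
82.000·x + 83.948·(1 − x) = 82.848
(82.000 − 83.948)·x = 82.848 − 83.948
x = -1.100 / -1.948 = 0.56468 → 56.47% Dd-82, 43.53% Dd-84.

56.47%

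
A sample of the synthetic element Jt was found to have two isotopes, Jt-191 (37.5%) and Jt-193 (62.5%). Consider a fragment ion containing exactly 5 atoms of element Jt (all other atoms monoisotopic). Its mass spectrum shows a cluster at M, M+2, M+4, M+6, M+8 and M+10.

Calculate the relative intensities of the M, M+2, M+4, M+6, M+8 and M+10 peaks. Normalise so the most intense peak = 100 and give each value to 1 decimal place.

The 5 Jt atoms are independent, so intensities follow the terms of (0.375 + 0.625)^5.
P(M) = 0.375^5 = 0.007416
P(M+2) = 5 × 0.375^4 × 0.625^1 = 0.061798
P(M+4) = 10 × 0.375^3 × 0.625^2 = 0.205994
P(M+6) = 10 × 0.375^2 × 0.625^3 = 0.343323
P(M+8) = 5 × 0.375^1 × 0.625^4 = 0.286102
P(M+10) = 0.625^5 = 0.095367
The M+6 peak is largest (0.343323); scaling to 100 gives 2.2 : 18.0 : 60.0 : 100.0 : 83.3 : 27.8.

2.2 : 18.0 : 60.0 : 100.0 : 83.3 : 27.8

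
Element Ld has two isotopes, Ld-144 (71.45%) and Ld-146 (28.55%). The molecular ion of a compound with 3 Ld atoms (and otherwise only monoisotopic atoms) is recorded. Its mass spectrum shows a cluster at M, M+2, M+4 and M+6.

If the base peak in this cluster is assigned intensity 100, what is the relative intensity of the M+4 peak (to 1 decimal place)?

40.0

Term probabilities: M 0.3648, M+2 0.4373, M+4 0.1747, M+6 0.0233. Base peak = M+2.
P(M+2) = C(3,1) × 0.7145^2 × 0.2855^1 = 3 × 0.51051025 × 0.2855 = 0.437252 (base)
P(M+4) = C(3,2) × 0.7145^1 × 0.2855^2 = 3 × 0.7145 × 0.08151025 = 0.174717
Relative intensity = 0.174717 / 0.437252 × 100 = 40.0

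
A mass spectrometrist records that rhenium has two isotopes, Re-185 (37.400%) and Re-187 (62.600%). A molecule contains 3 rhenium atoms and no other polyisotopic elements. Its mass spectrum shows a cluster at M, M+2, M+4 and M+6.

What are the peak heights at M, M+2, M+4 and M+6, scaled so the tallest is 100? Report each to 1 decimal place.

Expanding (0.37400 + 0.62600)^3:
P(M) = 0.37400^3 = 0.052314
P(M+2) = 3 × 0.37400^2 × 0.62600^1 = 0.262687
P(M+4) = 3 × 0.37400^1 × 0.62600^2 = 0.439685
P(M+6) = 0.62600^3 = 0.245314
The M+4 peak is largest (0.439685); scaling to 100 gives 11.9 : 59.7 : 100.0 : 55.8.

11.9 : 59.7 : 100.0 : 55.8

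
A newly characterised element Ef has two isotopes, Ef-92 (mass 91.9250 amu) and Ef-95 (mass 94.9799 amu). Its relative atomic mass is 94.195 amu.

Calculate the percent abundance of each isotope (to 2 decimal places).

Writing the weighted mean with unknown fraction x of Ef-92:
91.9250·x + 94.9799·(1 − x) = 94.195
(91.9250 − 94.9799)·x = 94.195 − 94.9799
x = -0.7849 / -3.0549 = 0.25693 → 25.69% Ef-92, 74.31% Ef-95.

Ef-92: 25.69%, Ef-95: 74.31%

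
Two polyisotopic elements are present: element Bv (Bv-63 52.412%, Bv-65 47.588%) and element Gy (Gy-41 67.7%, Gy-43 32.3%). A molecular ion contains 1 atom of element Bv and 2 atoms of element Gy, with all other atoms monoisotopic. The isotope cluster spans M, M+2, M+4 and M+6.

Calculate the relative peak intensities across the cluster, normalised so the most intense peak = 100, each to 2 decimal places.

Element Bv pattern (n=1): 0.52412 : 0.47588
Element Gy pattern (n=2): 0.458329 : 0.437342 : 0.104329
Convolve the two distributions (both contribute in 2-u steps):
  M: 0.52412×0.458329 = 0.240219
  M+2: 0.52412×0.437342 + 0.47588×0.458329 = 0.447329
  M+4: 0.52412×0.104329 + 0.47588×0.437342 = 0.262803
  M+6: 0.47588×0.104329 = 0.049648
Scale to base peak (0.447329) = 100: 53.70 : 100.00 : 58.75 : 11.10

53.70 : 100.00 : 58.75 : 11.10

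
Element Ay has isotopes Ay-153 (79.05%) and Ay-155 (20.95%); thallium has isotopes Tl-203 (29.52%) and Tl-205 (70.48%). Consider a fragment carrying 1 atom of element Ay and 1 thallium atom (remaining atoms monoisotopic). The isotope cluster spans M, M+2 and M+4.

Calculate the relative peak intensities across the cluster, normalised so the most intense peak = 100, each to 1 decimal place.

37.7 : 100.0 : 23.9

Element Ay pattern (n=1): 0.7905 : 0.2095
Thallium pattern (n=1): 0.2952 : 0.7048
Convolve the two distributions (both contribute in 2-u steps):
  M: 0.7905×0.2952 = 0.233356
  M+2: 0.7905×0.7048 + 0.2095×0.2952 = 0.618989
  M+4: 0.2095×0.7048 = 0.147656
Scale to base peak (0.618989) = 100: 37.7 : 100.0 : 23.9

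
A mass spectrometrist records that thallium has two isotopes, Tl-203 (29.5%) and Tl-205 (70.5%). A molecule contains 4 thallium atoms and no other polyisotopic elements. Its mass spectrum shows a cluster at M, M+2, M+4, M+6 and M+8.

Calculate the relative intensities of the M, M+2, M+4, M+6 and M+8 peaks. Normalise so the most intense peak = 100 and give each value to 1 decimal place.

1.8 : 17.5 : 62.8 : 100.0 : 59.7

Each Tl atom is independently Tl-203 (p = 0.295) or Tl-205 (q = 0.705); the cluster is the binomial expansion (p + q)^4.
P(M) = 0.295^4 = 0.007573
P(M+2) = 4 × 0.295^3 × 0.705^1 = 0.072396
P(M+4) = 6 × 0.295^2 × 0.705^2 = 0.259522
P(M+6) = 4 × 0.295^1 × 0.705^3 = 0.413475
P(M+8) = 0.705^4 = 0.247034
The M+6 peak is largest (0.413475); scaling to 100 gives 1.8 : 17.5 : 62.8 : 100.0 : 59.7.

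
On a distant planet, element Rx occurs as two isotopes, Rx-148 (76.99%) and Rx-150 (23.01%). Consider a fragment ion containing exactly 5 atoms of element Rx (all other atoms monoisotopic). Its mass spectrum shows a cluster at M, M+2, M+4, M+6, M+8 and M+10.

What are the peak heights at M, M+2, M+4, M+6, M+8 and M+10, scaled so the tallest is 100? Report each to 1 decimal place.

Expanding (0.7699 + 0.2301)^5:
P(M) = 0.7699^5 = 0.270503
P(M+2) = 5 × 0.7699^4 × 0.2301^1 = 0.404226
P(M+4) = 10 × 0.7699^3 × 0.2301^2 = 0.241622
P(M+6) = 10 × 0.7699^2 × 0.2301^3 = 0.072214
P(M+8) = 5 × 0.7699^1 × 0.2301^4 = 0.010791
P(M+10) = 0.2301^5 = 0.000645
The M+2 peak is largest (0.404226); scaling to 100 gives 66.9 : 100.0 : 59.8 : 17.9 : 2.7 : 0.2.

66.9 : 100.0 : 59.8 : 17.9 : 2.7 : 0.2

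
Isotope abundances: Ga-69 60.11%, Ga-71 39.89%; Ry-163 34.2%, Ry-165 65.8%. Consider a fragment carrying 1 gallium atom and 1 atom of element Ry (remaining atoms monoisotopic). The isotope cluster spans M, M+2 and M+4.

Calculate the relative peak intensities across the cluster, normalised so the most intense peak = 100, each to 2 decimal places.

Gallium pattern (n=1): 0.6011 : 0.3989
Element Ry pattern (n=1): 0.3420 : 0.6580
Convolve the two distributions (both contribute in 2-u steps):
  M: 0.6011×0.3420 = 0.205576
  M+2: 0.6011×0.6580 + 0.3989×0.3420 = 0.531948
  M+4: 0.3989×0.6580 = 0.262476
Scale to base peak (0.531948) = 100: 38.65 : 100.00 : 49.34

38.65 : 100.00 : 49.34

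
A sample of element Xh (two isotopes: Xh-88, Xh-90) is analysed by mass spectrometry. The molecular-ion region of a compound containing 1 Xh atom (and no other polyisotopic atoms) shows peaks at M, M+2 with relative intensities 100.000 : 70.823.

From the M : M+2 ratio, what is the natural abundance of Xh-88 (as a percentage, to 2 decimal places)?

Write p for the Xh-88 fraction. I(M+2)/I(M) = [C(1,1)·p^0·(1−p)] / p^1 = 1·(1−p)/p = 70.823/100.000 = 0.7082
(1−p)/p = 0.7082/1 = 0.7082  ⇒  p = 1/(1 + 0.7082) = 0.5854
Xh-88: 58.54%, Xh-90: 41.46%.

58.54%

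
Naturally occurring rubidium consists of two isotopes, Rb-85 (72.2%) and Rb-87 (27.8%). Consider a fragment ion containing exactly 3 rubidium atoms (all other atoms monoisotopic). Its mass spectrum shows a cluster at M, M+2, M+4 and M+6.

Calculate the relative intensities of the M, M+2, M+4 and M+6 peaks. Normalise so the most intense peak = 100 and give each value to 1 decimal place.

86.6 : 100.0 : 38.5 : 4.9

Expanding (0.722 + 0.278)^3:
P(M) = 0.722^3 = 0.376367
P(M+2) = 3 × 0.722^2 × 0.278^1 = 0.434751
P(M+4) = 3 × 0.722^1 × 0.278^2 = 0.167397
P(M+6) = 0.278^3 = 0.021485
The M+2 peak is largest (0.434751); scaling to 100 gives 86.6 : 100.0 : 38.5 : 4.9.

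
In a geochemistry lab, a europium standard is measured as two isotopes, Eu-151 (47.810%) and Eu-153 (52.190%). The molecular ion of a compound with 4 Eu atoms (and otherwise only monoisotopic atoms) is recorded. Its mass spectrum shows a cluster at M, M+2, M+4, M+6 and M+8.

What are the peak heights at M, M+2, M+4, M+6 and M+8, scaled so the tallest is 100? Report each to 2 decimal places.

Each Eu atom is independently Eu-151 (p = 0.47810) or Eu-153 (q = 0.52190); the cluster is the binomial expansion (p + q)^4.
P(M) = 0.47810^4 = 0.052249
P(M+2) = 4 × 0.47810^3 × 0.52190^1 = 0.228141
P(M+4) = 6 × 0.47810^2 × 0.52190^2 = 0.373563
P(M+6) = 4 × 0.47810^1 × 0.52190^3 = 0.271857
P(M+8) = 0.52190^4 = 0.074191
The M+4 peak is largest (0.373563); scaling to 100 gives 13.99 : 61.07 : 100.00 : 72.77 : 19.86.

13.99 : 61.07 : 100.00 : 72.77 : 19.86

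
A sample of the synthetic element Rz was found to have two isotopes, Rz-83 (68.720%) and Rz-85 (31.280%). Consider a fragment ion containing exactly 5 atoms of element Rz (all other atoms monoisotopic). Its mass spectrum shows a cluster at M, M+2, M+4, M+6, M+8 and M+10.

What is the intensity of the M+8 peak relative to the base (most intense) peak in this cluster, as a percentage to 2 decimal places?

(0.68720 + 0.31280)^5 gives M 0.1533, M+2 0.3488, M+4 0.3175, M+6 0.1445, M+8 0.0329, M+10 0.0030; the largest is M+2.
P(M+2) = C(5,1) × 0.68720^4 × 0.31280^1 = 5 × 0.22301424 × 0.3128 = 0.348794 (base)
P(M+8) = C(5,4) × 0.68720^1 × 0.31280^4 = 5 × 0.6872 × 0.00957342 = 0.032894
Relative intensity = 0.032894 / 0.348794 × 100 = 9.43

9.43%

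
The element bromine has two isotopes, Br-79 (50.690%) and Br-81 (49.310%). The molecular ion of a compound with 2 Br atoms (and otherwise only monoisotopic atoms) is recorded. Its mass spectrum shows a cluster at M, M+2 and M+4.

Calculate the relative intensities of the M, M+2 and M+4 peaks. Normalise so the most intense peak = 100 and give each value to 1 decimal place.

51.4 : 100.0 : 48.6

Each Br atom is independently Br-79 (p = 0.50690) or Br-81 (q = 0.49310); the cluster is the binomial expansion (p + q)^2.
P(M) = 0.50690^2 = 0.256948
P(M+2) = 2 × 0.50690^1 × 0.49310^1 = 0.499905
P(M+4) = 0.49310^2 = 0.243148
The M+2 peak is largest (0.499905); scaling to 100 gives 51.4 : 100.0 : 48.6.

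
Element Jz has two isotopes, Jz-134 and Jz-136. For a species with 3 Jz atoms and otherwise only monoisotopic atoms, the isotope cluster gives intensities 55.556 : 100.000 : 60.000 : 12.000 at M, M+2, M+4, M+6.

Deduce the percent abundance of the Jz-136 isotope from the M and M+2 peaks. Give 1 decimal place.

Let p = fractional abundance of Jz-134. I(M+2)/I(M) = [C(3,1)·p^2·(1−p)] / p^3 = 3·(1−p)/p = 100.000/55.556 = 1.8000
(1−p)/p = 1.8000/3 = 0.6000  ⇒  p = 1/(1 + 0.6000) = 0.6250
Jz-134: 62.5%, Jz-136: 37.5%.

37.5%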